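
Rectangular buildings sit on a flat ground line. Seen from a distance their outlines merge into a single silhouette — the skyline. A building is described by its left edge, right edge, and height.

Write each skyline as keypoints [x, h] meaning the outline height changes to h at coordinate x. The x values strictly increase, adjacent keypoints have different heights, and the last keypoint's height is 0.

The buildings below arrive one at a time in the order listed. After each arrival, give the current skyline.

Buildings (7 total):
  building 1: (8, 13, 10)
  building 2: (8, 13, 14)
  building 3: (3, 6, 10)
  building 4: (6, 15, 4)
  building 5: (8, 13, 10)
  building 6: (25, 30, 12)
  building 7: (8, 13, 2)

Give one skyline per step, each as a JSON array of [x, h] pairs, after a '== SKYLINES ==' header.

== SKYLINES ==
[[8,10],[13,0]]
[[8,14],[13,0]]
[[3,10],[6,0],[8,14],[13,0]]
[[3,10],[6,4],[8,14],[13,4],[15,0]]
[[3,10],[6,4],[8,14],[13,4],[15,0]]
[[3,10],[6,4],[8,14],[13,4],[15,0],[25,12],[30,0]]
[[3,10],[6,4],[8,14],[13,4],[15,0],[25,12],[30,0]]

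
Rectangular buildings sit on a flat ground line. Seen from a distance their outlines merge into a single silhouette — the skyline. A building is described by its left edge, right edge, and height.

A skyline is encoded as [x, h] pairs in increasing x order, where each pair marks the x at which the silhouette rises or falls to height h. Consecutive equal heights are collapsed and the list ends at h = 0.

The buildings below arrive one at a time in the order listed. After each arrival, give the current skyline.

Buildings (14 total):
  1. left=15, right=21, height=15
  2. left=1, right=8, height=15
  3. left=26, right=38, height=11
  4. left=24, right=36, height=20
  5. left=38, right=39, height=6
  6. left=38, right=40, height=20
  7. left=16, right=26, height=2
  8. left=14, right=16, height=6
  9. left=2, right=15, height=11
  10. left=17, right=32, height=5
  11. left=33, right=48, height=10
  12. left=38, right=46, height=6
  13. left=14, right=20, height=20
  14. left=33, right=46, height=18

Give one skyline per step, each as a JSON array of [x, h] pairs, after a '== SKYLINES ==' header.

== SKYLINES ==
[[15,15],[21,0]]
[[1,15],[8,0],[15,15],[21,0]]
[[1,15],[8,0],[15,15],[21,0],[26,11],[38,0]]
[[1,15],[8,0],[15,15],[21,0],[24,20],[36,11],[38,0]]
[[1,15],[8,0],[15,15],[21,0],[24,20],[36,11],[38,6],[39,0]]
[[1,15],[8,0],[15,15],[21,0],[24,20],[36,11],[38,20],[40,0]]
[[1,15],[8,0],[15,15],[21,2],[24,20],[36,11],[38,20],[40,0]]
[[1,15],[8,0],[14,6],[15,15],[21,2],[24,20],[36,11],[38,20],[40,0]]
[[1,15],[8,11],[15,15],[21,2],[24,20],[36,11],[38,20],[40,0]]
[[1,15],[8,11],[15,15],[21,5],[24,20],[36,11],[38,20],[40,0]]
[[1,15],[8,11],[15,15],[21,5],[24,20],[36,11],[38,20],[40,10],[48,0]]
[[1,15],[8,11],[15,15],[21,5],[24,20],[36,11],[38,20],[40,10],[48,0]]
[[1,15],[8,11],[14,20],[20,15],[21,5],[24,20],[36,11],[38,20],[40,10],[48,0]]
[[1,15],[8,11],[14,20],[20,15],[21,5],[24,20],[36,18],[38,20],[40,18],[46,10],[48,0]]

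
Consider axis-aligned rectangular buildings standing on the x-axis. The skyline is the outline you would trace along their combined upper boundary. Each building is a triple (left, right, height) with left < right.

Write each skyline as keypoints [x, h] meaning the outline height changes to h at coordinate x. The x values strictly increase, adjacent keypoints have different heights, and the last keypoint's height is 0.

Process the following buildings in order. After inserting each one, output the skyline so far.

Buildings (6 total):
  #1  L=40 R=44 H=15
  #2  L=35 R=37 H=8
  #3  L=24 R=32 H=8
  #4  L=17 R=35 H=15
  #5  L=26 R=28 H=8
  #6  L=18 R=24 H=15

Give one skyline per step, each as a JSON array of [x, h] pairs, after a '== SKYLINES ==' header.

== SKYLINES ==
[[40,15],[44,0]]
[[35,8],[37,0],[40,15],[44,0]]
[[24,8],[32,0],[35,8],[37,0],[40,15],[44,0]]
[[17,15],[35,8],[37,0],[40,15],[44,0]]
[[17,15],[35,8],[37,0],[40,15],[44,0]]
[[17,15],[35,8],[37,0],[40,15],[44,0]]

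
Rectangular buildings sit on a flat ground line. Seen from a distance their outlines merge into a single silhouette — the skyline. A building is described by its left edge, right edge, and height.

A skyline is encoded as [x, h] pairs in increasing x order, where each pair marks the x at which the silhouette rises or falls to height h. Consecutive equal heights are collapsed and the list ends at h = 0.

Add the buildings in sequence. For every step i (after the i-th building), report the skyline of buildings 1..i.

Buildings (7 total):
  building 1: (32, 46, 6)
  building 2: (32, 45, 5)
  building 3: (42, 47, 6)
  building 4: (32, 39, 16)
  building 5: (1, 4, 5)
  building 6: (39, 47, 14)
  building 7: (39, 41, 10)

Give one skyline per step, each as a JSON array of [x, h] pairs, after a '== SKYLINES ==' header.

== SKYLINES ==
[[32,6],[46,0]]
[[32,6],[46,0]]
[[32,6],[47,0]]
[[32,16],[39,6],[47,0]]
[[1,5],[4,0],[32,16],[39,6],[47,0]]
[[1,5],[4,0],[32,16],[39,14],[47,0]]
[[1,5],[4,0],[32,16],[39,14],[47,0]]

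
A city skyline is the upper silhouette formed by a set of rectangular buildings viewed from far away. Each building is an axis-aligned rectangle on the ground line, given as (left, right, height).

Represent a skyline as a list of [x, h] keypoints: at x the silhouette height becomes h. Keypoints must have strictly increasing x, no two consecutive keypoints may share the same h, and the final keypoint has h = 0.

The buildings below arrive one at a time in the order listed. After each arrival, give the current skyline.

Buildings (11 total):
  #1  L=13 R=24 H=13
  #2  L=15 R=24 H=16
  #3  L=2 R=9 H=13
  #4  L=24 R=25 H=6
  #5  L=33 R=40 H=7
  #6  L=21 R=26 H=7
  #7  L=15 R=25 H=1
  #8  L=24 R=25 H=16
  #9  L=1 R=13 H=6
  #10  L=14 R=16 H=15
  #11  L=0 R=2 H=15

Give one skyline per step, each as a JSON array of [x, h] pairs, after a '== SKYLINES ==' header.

== SKYLINES ==
[[13,13],[24,0]]
[[13,13],[15,16],[24,0]]
[[2,13],[9,0],[13,13],[15,16],[24,0]]
[[2,13],[9,0],[13,13],[15,16],[24,6],[25,0]]
[[2,13],[9,0],[13,13],[15,16],[24,6],[25,0],[33,7],[40,0]]
[[2,13],[9,0],[13,13],[15,16],[24,7],[26,0],[33,7],[40,0]]
[[2,13],[9,0],[13,13],[15,16],[24,7],[26,0],[33,7],[40,0]]
[[2,13],[9,0],[13,13],[15,16],[25,7],[26,0],[33,7],[40,0]]
[[1,6],[2,13],[9,6],[13,13],[15,16],[25,7],[26,0],[33,7],[40,0]]
[[1,6],[2,13],[9,6],[13,13],[14,15],[15,16],[25,7],[26,0],[33,7],[40,0]]
[[0,15],[2,13],[9,6],[13,13],[14,15],[15,16],[25,7],[26,0],[33,7],[40,0]]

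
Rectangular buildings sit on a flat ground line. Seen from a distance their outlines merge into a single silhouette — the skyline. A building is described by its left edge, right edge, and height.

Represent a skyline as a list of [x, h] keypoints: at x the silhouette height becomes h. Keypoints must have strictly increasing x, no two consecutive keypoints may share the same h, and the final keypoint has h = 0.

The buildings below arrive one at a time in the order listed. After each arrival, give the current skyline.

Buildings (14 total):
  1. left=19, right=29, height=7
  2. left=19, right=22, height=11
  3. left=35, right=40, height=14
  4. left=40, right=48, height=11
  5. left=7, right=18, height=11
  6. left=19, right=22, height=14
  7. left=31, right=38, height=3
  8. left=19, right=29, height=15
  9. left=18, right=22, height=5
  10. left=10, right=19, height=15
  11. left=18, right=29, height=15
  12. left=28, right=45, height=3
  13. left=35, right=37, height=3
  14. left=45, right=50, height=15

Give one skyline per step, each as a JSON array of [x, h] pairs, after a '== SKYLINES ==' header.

== SKYLINES ==
[[19,7],[29,0]]
[[19,11],[22,7],[29,0]]
[[19,11],[22,7],[29,0],[35,14],[40,0]]
[[19,11],[22,7],[29,0],[35,14],[40,11],[48,0]]
[[7,11],[18,0],[19,11],[22,7],[29,0],[35,14],[40,11],[48,0]]
[[7,11],[18,0],[19,14],[22,7],[29,0],[35,14],[40,11],[48,0]]
[[7,11],[18,0],[19,14],[22,7],[29,0],[31,3],[35,14],[40,11],[48,0]]
[[7,11],[18,0],[19,15],[29,0],[31,3],[35,14],[40,11],[48,0]]
[[7,11],[18,5],[19,15],[29,0],[31,3],[35,14],[40,11],[48,0]]
[[7,11],[10,15],[29,0],[31,3],[35,14],[40,11],[48,0]]
[[7,11],[10,15],[29,0],[31,3],[35,14],[40,11],[48,0]]
[[7,11],[10,15],[29,3],[35,14],[40,11],[48,0]]
[[7,11],[10,15],[29,3],[35,14],[40,11],[48,0]]
[[7,11],[10,15],[29,3],[35,14],[40,11],[45,15],[50,0]]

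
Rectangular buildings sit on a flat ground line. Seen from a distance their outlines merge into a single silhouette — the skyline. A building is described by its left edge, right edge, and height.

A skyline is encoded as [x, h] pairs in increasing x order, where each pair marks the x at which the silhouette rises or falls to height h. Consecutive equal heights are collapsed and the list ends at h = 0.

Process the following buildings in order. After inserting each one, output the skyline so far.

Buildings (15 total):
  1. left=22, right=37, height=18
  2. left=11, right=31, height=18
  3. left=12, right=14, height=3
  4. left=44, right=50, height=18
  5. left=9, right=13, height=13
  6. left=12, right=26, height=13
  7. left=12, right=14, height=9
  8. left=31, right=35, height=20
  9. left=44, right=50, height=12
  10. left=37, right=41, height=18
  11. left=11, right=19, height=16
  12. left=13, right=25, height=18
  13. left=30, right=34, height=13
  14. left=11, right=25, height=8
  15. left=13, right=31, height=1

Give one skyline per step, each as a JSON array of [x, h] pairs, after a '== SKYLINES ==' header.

== SKYLINES ==
[[22,18],[37,0]]
[[11,18],[37,0]]
[[11,18],[37,0]]
[[11,18],[37,0],[44,18],[50,0]]
[[9,13],[11,18],[37,0],[44,18],[50,0]]
[[9,13],[11,18],[37,0],[44,18],[50,0]]
[[9,13],[11,18],[37,0],[44,18],[50,0]]
[[9,13],[11,18],[31,20],[35,18],[37,0],[44,18],[50,0]]
[[9,13],[11,18],[31,20],[35,18],[37,0],[44,18],[50,0]]
[[9,13],[11,18],[31,20],[35,18],[41,0],[44,18],[50,0]]
[[9,13],[11,18],[31,20],[35,18],[41,0],[44,18],[50,0]]
[[9,13],[11,18],[31,20],[35,18],[41,0],[44,18],[50,0]]
[[9,13],[11,18],[31,20],[35,18],[41,0],[44,18],[50,0]]
[[9,13],[11,18],[31,20],[35,18],[41,0],[44,18],[50,0]]
[[9,13],[11,18],[31,20],[35,18],[41,0],[44,18],[50,0]]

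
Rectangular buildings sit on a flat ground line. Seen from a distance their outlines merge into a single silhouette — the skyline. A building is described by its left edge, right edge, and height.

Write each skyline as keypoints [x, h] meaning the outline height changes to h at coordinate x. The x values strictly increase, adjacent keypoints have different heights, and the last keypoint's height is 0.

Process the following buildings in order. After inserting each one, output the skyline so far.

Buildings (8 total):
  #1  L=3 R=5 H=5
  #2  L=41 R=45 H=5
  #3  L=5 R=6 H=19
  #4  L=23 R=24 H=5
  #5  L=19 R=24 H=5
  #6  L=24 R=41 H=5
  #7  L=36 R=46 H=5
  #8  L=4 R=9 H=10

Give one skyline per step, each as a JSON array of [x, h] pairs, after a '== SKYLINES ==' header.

== SKYLINES ==
[[3,5],[5,0]]
[[3,5],[5,0],[41,5],[45,0]]
[[3,5],[5,19],[6,0],[41,5],[45,0]]
[[3,5],[5,19],[6,0],[23,5],[24,0],[41,5],[45,0]]
[[3,5],[5,19],[6,0],[19,5],[24,0],[41,5],[45,0]]
[[3,5],[5,19],[6,0],[19,5],[45,0]]
[[3,5],[5,19],[6,0],[19,5],[46,0]]
[[3,5],[4,10],[5,19],[6,10],[9,0],[19,5],[46,0]]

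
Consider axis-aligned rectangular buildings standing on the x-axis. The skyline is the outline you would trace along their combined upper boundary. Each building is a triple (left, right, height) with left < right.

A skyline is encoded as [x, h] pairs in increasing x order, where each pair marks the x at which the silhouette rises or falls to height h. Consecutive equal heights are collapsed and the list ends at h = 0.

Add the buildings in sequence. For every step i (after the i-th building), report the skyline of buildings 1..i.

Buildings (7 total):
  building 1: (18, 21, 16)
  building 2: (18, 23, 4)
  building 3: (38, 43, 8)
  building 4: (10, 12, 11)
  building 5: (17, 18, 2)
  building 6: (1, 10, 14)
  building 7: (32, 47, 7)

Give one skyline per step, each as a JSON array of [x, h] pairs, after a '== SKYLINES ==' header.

== SKYLINES ==
[[18,16],[21,0]]
[[18,16],[21,4],[23,0]]
[[18,16],[21,4],[23,0],[38,8],[43,0]]
[[10,11],[12,0],[18,16],[21,4],[23,0],[38,8],[43,0]]
[[10,11],[12,0],[17,2],[18,16],[21,4],[23,0],[38,8],[43,0]]
[[1,14],[10,11],[12,0],[17,2],[18,16],[21,4],[23,0],[38,8],[43,0]]
[[1,14],[10,11],[12,0],[17,2],[18,16],[21,4],[23,0],[32,7],[38,8],[43,7],[47,0]]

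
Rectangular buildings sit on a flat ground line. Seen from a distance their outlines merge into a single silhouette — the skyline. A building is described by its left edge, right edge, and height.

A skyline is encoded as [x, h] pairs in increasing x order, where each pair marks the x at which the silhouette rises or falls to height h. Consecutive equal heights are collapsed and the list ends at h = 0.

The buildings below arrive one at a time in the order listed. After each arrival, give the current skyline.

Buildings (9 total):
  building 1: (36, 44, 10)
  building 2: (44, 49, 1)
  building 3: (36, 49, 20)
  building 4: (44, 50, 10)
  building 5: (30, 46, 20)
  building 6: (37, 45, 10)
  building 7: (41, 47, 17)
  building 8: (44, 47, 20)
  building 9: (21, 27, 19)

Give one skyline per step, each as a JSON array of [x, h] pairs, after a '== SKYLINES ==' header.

== SKYLINES ==
[[36,10],[44,0]]
[[36,10],[44,1],[49,0]]
[[36,20],[49,0]]
[[36,20],[49,10],[50,0]]
[[30,20],[49,10],[50,0]]
[[30,20],[49,10],[50,0]]
[[30,20],[49,10],[50,0]]
[[30,20],[49,10],[50,0]]
[[21,19],[27,0],[30,20],[49,10],[50,0]]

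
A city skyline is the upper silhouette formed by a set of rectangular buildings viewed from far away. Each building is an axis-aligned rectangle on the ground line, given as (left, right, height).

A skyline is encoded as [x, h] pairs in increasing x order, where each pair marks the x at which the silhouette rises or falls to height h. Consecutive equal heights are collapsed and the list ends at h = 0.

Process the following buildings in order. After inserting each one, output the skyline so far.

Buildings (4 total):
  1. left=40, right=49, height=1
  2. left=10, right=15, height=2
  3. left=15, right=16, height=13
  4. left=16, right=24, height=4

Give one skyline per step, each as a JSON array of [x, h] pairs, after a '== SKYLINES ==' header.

== SKYLINES ==
[[40,1],[49,0]]
[[10,2],[15,0],[40,1],[49,0]]
[[10,2],[15,13],[16,0],[40,1],[49,0]]
[[10,2],[15,13],[16,4],[24,0],[40,1],[49,0]]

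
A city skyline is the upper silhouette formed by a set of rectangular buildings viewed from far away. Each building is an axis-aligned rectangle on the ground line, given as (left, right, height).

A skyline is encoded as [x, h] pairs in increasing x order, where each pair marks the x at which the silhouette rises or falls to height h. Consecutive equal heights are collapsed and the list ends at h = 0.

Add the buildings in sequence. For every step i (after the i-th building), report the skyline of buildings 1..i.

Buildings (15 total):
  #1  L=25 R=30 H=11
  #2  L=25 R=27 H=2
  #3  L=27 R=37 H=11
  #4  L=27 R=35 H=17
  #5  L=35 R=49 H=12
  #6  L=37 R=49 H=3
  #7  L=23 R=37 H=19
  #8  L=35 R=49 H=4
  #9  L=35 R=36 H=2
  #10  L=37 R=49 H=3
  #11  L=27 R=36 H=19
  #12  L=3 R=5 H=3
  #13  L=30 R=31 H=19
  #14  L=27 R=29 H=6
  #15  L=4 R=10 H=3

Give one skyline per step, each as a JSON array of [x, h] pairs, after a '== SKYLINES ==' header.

== SKYLINES ==
[[25,11],[30,0]]
[[25,11],[30,0]]
[[25,11],[37,0]]
[[25,11],[27,17],[35,11],[37,0]]
[[25,11],[27,17],[35,12],[49,0]]
[[25,11],[27,17],[35,12],[49,0]]
[[23,19],[37,12],[49,0]]
[[23,19],[37,12],[49,0]]
[[23,19],[37,12],[49,0]]
[[23,19],[37,12],[49,0]]
[[23,19],[37,12],[49,0]]
[[3,3],[5,0],[23,19],[37,12],[49,0]]
[[3,3],[5,0],[23,19],[37,12],[49,0]]
[[3,3],[5,0],[23,19],[37,12],[49,0]]
[[3,3],[10,0],[23,19],[37,12],[49,0]]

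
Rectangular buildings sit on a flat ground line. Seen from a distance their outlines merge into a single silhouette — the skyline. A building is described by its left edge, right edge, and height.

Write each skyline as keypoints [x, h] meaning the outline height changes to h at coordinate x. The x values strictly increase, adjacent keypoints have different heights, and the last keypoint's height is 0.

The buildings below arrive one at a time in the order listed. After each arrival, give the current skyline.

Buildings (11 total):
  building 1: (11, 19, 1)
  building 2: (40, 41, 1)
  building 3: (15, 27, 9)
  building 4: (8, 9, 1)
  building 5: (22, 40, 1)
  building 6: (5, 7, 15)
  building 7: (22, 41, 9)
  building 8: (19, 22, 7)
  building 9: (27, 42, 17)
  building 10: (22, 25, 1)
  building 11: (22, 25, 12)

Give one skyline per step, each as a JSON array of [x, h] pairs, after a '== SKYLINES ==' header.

== SKYLINES ==
[[11,1],[19,0]]
[[11,1],[19,0],[40,1],[41,0]]
[[11,1],[15,9],[27,0],[40,1],[41,0]]
[[8,1],[9,0],[11,1],[15,9],[27,0],[40,1],[41,0]]
[[8,1],[9,0],[11,1],[15,9],[27,1],[41,0]]
[[5,15],[7,0],[8,1],[9,0],[11,1],[15,9],[27,1],[41,0]]
[[5,15],[7,0],[8,1],[9,0],[11,1],[15,9],[41,0]]
[[5,15],[7,0],[8,1],[9,0],[11,1],[15,9],[41,0]]
[[5,15],[7,0],[8,1],[9,0],[11,1],[15,9],[27,17],[42,0]]
[[5,15],[7,0],[8,1],[9,0],[11,1],[15,9],[27,17],[42,0]]
[[5,15],[7,0],[8,1],[9,0],[11,1],[15,9],[22,12],[25,9],[27,17],[42,0]]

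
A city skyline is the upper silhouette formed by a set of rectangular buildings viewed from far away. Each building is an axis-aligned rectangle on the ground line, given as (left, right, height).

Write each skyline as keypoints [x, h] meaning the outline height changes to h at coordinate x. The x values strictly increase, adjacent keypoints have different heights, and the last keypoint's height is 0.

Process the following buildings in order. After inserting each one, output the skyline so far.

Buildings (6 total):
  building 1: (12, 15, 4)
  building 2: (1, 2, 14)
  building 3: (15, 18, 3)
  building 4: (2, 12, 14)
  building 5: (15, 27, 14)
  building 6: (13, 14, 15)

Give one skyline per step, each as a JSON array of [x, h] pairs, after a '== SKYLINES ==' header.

== SKYLINES ==
[[12,4],[15,0]]
[[1,14],[2,0],[12,4],[15,0]]
[[1,14],[2,0],[12,4],[15,3],[18,0]]
[[1,14],[12,4],[15,3],[18,0]]
[[1,14],[12,4],[15,14],[27,0]]
[[1,14],[12,4],[13,15],[14,4],[15,14],[27,0]]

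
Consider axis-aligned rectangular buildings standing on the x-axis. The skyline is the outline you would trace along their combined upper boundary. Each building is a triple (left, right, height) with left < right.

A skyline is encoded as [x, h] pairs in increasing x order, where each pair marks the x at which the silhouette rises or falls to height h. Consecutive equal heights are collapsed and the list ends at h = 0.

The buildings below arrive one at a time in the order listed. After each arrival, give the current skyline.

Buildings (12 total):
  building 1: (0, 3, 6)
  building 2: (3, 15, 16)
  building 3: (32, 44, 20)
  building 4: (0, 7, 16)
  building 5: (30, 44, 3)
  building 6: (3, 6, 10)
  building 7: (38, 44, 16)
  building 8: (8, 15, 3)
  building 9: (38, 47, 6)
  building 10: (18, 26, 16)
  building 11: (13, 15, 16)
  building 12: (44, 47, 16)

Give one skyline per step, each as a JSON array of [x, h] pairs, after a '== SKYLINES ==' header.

== SKYLINES ==
[[0,6],[3,0]]
[[0,6],[3,16],[15,0]]
[[0,6],[3,16],[15,0],[32,20],[44,0]]
[[0,16],[15,0],[32,20],[44,0]]
[[0,16],[15,0],[30,3],[32,20],[44,0]]
[[0,16],[15,0],[30,3],[32,20],[44,0]]
[[0,16],[15,0],[30,3],[32,20],[44,0]]
[[0,16],[15,0],[30,3],[32,20],[44,0]]
[[0,16],[15,0],[30,3],[32,20],[44,6],[47,0]]
[[0,16],[15,0],[18,16],[26,0],[30,3],[32,20],[44,6],[47,0]]
[[0,16],[15,0],[18,16],[26,0],[30,3],[32,20],[44,6],[47,0]]
[[0,16],[15,0],[18,16],[26,0],[30,3],[32,20],[44,16],[47,0]]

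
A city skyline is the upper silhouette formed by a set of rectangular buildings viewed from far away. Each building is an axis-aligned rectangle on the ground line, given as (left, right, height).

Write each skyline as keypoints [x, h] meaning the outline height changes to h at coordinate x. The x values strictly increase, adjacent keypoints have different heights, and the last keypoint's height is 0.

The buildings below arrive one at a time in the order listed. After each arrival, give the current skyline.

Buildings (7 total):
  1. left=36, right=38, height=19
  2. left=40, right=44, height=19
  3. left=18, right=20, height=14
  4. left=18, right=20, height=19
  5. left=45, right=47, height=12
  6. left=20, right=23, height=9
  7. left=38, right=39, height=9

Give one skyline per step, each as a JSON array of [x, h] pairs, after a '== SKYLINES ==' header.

== SKYLINES ==
[[36,19],[38,0]]
[[36,19],[38,0],[40,19],[44,0]]
[[18,14],[20,0],[36,19],[38,0],[40,19],[44,0]]
[[18,19],[20,0],[36,19],[38,0],[40,19],[44,0]]
[[18,19],[20,0],[36,19],[38,0],[40,19],[44,0],[45,12],[47,0]]
[[18,19],[20,9],[23,0],[36,19],[38,0],[40,19],[44,0],[45,12],[47,0]]
[[18,19],[20,9],[23,0],[36,19],[38,9],[39,0],[40,19],[44,0],[45,12],[47,0]]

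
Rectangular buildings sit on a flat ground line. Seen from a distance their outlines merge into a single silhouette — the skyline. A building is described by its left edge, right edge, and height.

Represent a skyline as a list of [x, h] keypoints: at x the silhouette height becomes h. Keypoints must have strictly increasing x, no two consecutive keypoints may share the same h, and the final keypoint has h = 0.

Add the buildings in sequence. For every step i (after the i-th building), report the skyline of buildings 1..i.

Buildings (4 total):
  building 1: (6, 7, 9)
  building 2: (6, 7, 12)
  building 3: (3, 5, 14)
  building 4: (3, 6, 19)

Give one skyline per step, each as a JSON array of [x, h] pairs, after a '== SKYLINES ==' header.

== SKYLINES ==
[[6,9],[7,0]]
[[6,12],[7,0]]
[[3,14],[5,0],[6,12],[7,0]]
[[3,19],[6,12],[7,0]]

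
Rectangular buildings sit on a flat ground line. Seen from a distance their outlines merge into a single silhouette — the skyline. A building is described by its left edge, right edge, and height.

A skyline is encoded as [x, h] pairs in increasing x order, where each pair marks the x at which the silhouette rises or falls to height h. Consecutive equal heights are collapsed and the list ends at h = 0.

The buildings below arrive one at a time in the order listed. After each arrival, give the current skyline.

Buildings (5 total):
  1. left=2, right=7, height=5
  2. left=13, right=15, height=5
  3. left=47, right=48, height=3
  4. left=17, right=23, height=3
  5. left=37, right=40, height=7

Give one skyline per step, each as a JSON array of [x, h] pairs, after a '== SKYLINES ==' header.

== SKYLINES ==
[[2,5],[7,0]]
[[2,5],[7,0],[13,5],[15,0]]
[[2,5],[7,0],[13,5],[15,0],[47,3],[48,0]]
[[2,5],[7,0],[13,5],[15,0],[17,3],[23,0],[47,3],[48,0]]
[[2,5],[7,0],[13,5],[15,0],[17,3],[23,0],[37,7],[40,0],[47,3],[48,0]]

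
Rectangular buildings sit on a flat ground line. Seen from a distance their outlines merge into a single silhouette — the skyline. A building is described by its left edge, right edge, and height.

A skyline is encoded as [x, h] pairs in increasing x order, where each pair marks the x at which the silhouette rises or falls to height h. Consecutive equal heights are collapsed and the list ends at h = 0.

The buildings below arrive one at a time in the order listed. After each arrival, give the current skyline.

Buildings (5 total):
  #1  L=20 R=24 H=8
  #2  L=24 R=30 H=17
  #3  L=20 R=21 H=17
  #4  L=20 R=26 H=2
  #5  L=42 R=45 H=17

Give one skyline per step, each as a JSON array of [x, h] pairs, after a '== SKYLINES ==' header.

== SKYLINES ==
[[20,8],[24,0]]
[[20,8],[24,17],[30,0]]
[[20,17],[21,8],[24,17],[30,0]]
[[20,17],[21,8],[24,17],[30,0]]
[[20,17],[21,8],[24,17],[30,0],[42,17],[45,0]]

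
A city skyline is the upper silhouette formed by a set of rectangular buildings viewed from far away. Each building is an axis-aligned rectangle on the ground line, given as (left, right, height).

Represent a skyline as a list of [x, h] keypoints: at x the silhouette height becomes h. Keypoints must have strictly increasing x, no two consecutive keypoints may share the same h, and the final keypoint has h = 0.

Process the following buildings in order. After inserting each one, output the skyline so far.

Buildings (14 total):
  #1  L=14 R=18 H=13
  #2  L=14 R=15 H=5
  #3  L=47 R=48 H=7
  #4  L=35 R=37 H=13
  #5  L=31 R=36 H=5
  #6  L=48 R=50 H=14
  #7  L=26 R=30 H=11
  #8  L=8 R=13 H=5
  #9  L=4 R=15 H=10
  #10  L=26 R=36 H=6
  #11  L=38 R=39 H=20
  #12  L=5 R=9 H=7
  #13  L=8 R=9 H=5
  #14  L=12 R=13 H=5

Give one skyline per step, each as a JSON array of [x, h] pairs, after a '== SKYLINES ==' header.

== SKYLINES ==
[[14,13],[18,0]]
[[14,13],[18,0]]
[[14,13],[18,0],[47,7],[48,0]]
[[14,13],[18,0],[35,13],[37,0],[47,7],[48,0]]
[[14,13],[18,0],[31,5],[35,13],[37,0],[47,7],[48,0]]
[[14,13],[18,0],[31,5],[35,13],[37,0],[47,7],[48,14],[50,0]]
[[14,13],[18,0],[26,11],[30,0],[31,5],[35,13],[37,0],[47,7],[48,14],[50,0]]
[[8,5],[13,0],[14,13],[18,0],[26,11],[30,0],[31,5],[35,13],[37,0],[47,7],[48,14],[50,0]]
[[4,10],[14,13],[18,0],[26,11],[30,0],[31,5],[35,13],[37,0],[47,7],[48,14],[50,0]]
[[4,10],[14,13],[18,0],[26,11],[30,6],[35,13],[37,0],[47,7],[48,14],[50,0]]
[[4,10],[14,13],[18,0],[26,11],[30,6],[35,13],[37,0],[38,20],[39,0],[47,7],[48,14],[50,0]]
[[4,10],[14,13],[18,0],[26,11],[30,6],[35,13],[37,0],[38,20],[39,0],[47,7],[48,14],[50,0]]
[[4,10],[14,13],[18,0],[26,11],[30,6],[35,13],[37,0],[38,20],[39,0],[47,7],[48,14],[50,0]]
[[4,10],[14,13],[18,0],[26,11],[30,6],[35,13],[37,0],[38,20],[39,0],[47,7],[48,14],[50,0]]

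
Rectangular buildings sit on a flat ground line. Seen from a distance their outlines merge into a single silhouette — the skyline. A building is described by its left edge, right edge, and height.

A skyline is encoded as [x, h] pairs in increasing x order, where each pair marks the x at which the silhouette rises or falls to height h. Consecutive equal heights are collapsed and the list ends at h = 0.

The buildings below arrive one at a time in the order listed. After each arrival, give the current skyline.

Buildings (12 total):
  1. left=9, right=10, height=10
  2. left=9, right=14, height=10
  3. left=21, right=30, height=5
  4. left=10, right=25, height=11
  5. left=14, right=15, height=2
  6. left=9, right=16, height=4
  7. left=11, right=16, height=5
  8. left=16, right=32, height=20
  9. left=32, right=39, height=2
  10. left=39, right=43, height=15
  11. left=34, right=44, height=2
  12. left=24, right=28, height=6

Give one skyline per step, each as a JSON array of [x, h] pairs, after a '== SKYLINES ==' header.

== SKYLINES ==
[[9,10],[10,0]]
[[9,10],[14,0]]
[[9,10],[14,0],[21,5],[30,0]]
[[9,10],[10,11],[25,5],[30,0]]
[[9,10],[10,11],[25,5],[30,0]]
[[9,10],[10,11],[25,5],[30,0]]
[[9,10],[10,11],[25,5],[30,0]]
[[9,10],[10,11],[16,20],[32,0]]
[[9,10],[10,11],[16,20],[32,2],[39,0]]
[[9,10],[10,11],[16,20],[32,2],[39,15],[43,0]]
[[9,10],[10,11],[16,20],[32,2],[39,15],[43,2],[44,0]]
[[9,10],[10,11],[16,20],[32,2],[39,15],[43,2],[44,0]]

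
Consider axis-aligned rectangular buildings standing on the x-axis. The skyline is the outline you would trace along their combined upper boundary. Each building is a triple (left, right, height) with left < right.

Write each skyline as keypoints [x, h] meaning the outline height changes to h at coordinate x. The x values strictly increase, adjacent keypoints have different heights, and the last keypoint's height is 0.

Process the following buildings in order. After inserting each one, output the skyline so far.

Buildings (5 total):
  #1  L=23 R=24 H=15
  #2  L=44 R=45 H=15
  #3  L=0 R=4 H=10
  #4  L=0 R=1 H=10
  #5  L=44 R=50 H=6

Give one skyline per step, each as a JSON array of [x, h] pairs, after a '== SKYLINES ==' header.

== SKYLINES ==
[[23,15],[24,0]]
[[23,15],[24,0],[44,15],[45,0]]
[[0,10],[4,0],[23,15],[24,0],[44,15],[45,0]]
[[0,10],[4,0],[23,15],[24,0],[44,15],[45,0]]
[[0,10],[4,0],[23,15],[24,0],[44,15],[45,6],[50,0]]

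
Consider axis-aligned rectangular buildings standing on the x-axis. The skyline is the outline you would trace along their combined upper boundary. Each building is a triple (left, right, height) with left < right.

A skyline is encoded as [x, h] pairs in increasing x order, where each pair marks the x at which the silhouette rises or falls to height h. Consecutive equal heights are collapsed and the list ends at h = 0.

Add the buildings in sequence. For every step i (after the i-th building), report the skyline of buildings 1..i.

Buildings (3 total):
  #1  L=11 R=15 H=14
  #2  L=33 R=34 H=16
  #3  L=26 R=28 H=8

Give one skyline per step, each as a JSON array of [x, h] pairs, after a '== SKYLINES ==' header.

== SKYLINES ==
[[11,14],[15,0]]
[[11,14],[15,0],[33,16],[34,0]]
[[11,14],[15,0],[26,8],[28,0],[33,16],[34,0]]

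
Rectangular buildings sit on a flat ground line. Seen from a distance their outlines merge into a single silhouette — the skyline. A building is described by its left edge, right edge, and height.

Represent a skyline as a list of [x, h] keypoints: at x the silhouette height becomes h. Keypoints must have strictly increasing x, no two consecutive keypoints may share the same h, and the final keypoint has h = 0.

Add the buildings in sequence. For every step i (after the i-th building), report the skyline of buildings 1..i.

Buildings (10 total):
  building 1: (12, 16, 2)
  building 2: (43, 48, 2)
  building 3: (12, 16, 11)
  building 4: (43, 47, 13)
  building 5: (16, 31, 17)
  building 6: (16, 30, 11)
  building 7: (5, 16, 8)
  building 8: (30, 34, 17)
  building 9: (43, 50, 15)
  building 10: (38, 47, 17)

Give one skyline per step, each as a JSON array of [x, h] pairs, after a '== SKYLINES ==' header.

== SKYLINES ==
[[12,2],[16,0]]
[[12,2],[16,0],[43,2],[48,0]]
[[12,11],[16,0],[43,2],[48,0]]
[[12,11],[16,0],[43,13],[47,2],[48,0]]
[[12,11],[16,17],[31,0],[43,13],[47,2],[48,0]]
[[12,11],[16,17],[31,0],[43,13],[47,2],[48,0]]
[[5,8],[12,11],[16,17],[31,0],[43,13],[47,2],[48,0]]
[[5,8],[12,11],[16,17],[34,0],[43,13],[47,2],[48,0]]
[[5,8],[12,11],[16,17],[34,0],[43,15],[50,0]]
[[5,8],[12,11],[16,17],[34,0],[38,17],[47,15],[50,0]]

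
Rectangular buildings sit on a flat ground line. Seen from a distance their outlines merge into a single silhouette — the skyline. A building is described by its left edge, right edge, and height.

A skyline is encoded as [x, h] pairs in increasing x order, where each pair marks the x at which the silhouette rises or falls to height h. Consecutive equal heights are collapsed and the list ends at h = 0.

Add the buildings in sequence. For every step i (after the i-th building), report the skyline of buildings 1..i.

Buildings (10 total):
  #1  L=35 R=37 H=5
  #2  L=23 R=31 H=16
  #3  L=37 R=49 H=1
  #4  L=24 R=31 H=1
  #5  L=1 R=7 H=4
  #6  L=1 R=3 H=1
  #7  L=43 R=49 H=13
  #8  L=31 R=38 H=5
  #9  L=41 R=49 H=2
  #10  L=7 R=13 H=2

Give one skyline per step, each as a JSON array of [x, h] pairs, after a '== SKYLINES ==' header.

== SKYLINES ==
[[35,5],[37,0]]
[[23,16],[31,0],[35,5],[37,0]]
[[23,16],[31,0],[35,5],[37,1],[49,0]]
[[23,16],[31,0],[35,5],[37,1],[49,0]]
[[1,4],[7,0],[23,16],[31,0],[35,5],[37,1],[49,0]]
[[1,4],[7,0],[23,16],[31,0],[35,5],[37,1],[49,0]]
[[1,4],[7,0],[23,16],[31,0],[35,5],[37,1],[43,13],[49,0]]
[[1,4],[7,0],[23,16],[31,5],[38,1],[43,13],[49,0]]
[[1,4],[7,0],[23,16],[31,5],[38,1],[41,2],[43,13],[49,0]]
[[1,4],[7,2],[13,0],[23,16],[31,5],[38,1],[41,2],[43,13],[49,0]]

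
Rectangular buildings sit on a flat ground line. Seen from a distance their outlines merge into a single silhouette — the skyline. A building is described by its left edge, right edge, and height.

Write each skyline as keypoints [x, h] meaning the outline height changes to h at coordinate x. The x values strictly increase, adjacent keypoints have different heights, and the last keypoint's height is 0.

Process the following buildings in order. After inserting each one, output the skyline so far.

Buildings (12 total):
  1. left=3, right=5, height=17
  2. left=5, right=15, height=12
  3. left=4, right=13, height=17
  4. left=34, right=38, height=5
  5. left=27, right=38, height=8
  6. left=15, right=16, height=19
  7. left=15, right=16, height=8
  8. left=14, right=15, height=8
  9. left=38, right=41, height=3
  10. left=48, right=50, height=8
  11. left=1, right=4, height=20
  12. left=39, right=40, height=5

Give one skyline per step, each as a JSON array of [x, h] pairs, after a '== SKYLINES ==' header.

== SKYLINES ==
[[3,17],[5,0]]
[[3,17],[5,12],[15,0]]
[[3,17],[13,12],[15,0]]
[[3,17],[13,12],[15,0],[34,5],[38,0]]
[[3,17],[13,12],[15,0],[27,8],[38,0]]
[[3,17],[13,12],[15,19],[16,0],[27,8],[38,0]]
[[3,17],[13,12],[15,19],[16,0],[27,8],[38,0]]
[[3,17],[13,12],[15,19],[16,0],[27,8],[38,0]]
[[3,17],[13,12],[15,19],[16,0],[27,8],[38,3],[41,0]]
[[3,17],[13,12],[15,19],[16,0],[27,8],[38,3],[41,0],[48,8],[50,0]]
[[1,20],[4,17],[13,12],[15,19],[16,0],[27,8],[38,3],[41,0],[48,8],[50,0]]
[[1,20],[4,17],[13,12],[15,19],[16,0],[27,8],[38,3],[39,5],[40,3],[41,0],[48,8],[50,0]]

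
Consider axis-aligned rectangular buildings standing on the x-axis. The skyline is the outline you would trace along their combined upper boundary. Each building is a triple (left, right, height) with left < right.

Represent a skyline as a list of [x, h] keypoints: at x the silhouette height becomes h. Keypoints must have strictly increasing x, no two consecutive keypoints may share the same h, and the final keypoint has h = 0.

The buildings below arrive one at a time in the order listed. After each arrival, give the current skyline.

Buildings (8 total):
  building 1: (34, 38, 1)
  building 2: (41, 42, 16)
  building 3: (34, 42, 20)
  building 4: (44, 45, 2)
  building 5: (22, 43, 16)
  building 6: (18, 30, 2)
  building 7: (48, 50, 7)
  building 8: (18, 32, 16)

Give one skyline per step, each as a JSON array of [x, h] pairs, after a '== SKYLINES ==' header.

== SKYLINES ==
[[34,1],[38,0]]
[[34,1],[38,0],[41,16],[42,0]]
[[34,20],[42,0]]
[[34,20],[42,0],[44,2],[45,0]]
[[22,16],[34,20],[42,16],[43,0],[44,2],[45,0]]
[[18,2],[22,16],[34,20],[42,16],[43,0],[44,2],[45,0]]
[[18,2],[22,16],[34,20],[42,16],[43,0],[44,2],[45,0],[48,7],[50,0]]
[[18,16],[34,20],[42,16],[43,0],[44,2],[45,0],[48,7],[50,0]]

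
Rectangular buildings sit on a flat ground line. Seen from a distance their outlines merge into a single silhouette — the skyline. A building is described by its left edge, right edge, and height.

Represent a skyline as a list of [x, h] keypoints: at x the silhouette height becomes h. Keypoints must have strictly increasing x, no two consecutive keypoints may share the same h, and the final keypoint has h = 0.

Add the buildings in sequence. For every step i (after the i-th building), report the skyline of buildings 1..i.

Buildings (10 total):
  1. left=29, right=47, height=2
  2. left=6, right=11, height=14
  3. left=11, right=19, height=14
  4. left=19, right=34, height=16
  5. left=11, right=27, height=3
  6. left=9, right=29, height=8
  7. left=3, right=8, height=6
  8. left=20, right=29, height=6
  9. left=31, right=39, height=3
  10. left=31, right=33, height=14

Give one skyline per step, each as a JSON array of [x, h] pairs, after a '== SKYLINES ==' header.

== SKYLINES ==
[[29,2],[47,0]]
[[6,14],[11,0],[29,2],[47,0]]
[[6,14],[19,0],[29,2],[47,0]]
[[6,14],[19,16],[34,2],[47,0]]
[[6,14],[19,16],[34,2],[47,0]]
[[6,14],[19,16],[34,2],[47,0]]
[[3,6],[6,14],[19,16],[34,2],[47,0]]
[[3,6],[6,14],[19,16],[34,2],[47,0]]
[[3,6],[6,14],[19,16],[34,3],[39,2],[47,0]]
[[3,6],[6,14],[19,16],[34,3],[39,2],[47,0]]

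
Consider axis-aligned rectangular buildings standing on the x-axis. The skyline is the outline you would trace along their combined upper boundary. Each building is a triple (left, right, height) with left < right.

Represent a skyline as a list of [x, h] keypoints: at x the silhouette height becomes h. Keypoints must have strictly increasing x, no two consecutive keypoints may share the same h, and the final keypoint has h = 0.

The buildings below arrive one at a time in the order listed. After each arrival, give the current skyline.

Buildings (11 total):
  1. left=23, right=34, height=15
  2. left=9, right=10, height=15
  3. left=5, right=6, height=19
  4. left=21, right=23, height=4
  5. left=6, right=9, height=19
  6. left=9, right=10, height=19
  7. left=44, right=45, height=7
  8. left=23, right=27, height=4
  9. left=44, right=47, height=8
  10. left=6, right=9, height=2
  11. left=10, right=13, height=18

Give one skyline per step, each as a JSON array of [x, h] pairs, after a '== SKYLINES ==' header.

== SKYLINES ==
[[23,15],[34,0]]
[[9,15],[10,0],[23,15],[34,0]]
[[5,19],[6,0],[9,15],[10,0],[23,15],[34,0]]
[[5,19],[6,0],[9,15],[10,0],[21,4],[23,15],[34,0]]
[[5,19],[9,15],[10,0],[21,4],[23,15],[34,0]]
[[5,19],[10,0],[21,4],[23,15],[34,0]]
[[5,19],[10,0],[21,4],[23,15],[34,0],[44,7],[45,0]]
[[5,19],[10,0],[21,4],[23,15],[34,0],[44,7],[45,0]]
[[5,19],[10,0],[21,4],[23,15],[34,0],[44,8],[47,0]]
[[5,19],[10,0],[21,4],[23,15],[34,0],[44,8],[47,0]]
[[5,19],[10,18],[13,0],[21,4],[23,15],[34,0],[44,8],[47,0]]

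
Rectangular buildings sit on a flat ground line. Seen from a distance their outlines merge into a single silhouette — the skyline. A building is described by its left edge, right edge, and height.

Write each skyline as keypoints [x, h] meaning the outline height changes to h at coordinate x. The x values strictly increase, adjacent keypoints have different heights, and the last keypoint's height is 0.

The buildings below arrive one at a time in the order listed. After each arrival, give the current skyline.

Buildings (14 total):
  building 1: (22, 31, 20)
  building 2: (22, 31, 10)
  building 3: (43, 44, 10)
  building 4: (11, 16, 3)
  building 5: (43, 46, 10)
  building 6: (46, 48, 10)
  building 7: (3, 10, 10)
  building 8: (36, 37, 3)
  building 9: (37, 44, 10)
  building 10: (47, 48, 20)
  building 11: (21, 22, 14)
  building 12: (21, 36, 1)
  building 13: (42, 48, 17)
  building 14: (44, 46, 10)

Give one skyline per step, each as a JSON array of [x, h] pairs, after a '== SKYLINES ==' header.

== SKYLINES ==
[[22,20],[31,0]]
[[22,20],[31,0]]
[[22,20],[31,0],[43,10],[44,0]]
[[11,3],[16,0],[22,20],[31,0],[43,10],[44,0]]
[[11,3],[16,0],[22,20],[31,0],[43,10],[46,0]]
[[11,3],[16,0],[22,20],[31,0],[43,10],[48,0]]
[[3,10],[10,0],[11,3],[16,0],[22,20],[31,0],[43,10],[48,0]]
[[3,10],[10,0],[11,3],[16,0],[22,20],[31,0],[36,3],[37,0],[43,10],[48,0]]
[[3,10],[10,0],[11,3],[16,0],[22,20],[31,0],[36,3],[37,10],[48,0]]
[[3,10],[10,0],[11,3],[16,0],[22,20],[31,0],[36,3],[37,10],[47,20],[48,0]]
[[3,10],[10,0],[11,3],[16,0],[21,14],[22,20],[31,0],[36,3],[37,10],[47,20],[48,0]]
[[3,10],[10,0],[11,3],[16,0],[21,14],[22,20],[31,1],[36,3],[37,10],[47,20],[48,0]]
[[3,10],[10,0],[11,3],[16,0],[21,14],[22,20],[31,1],[36,3],[37,10],[42,17],[47,20],[48,0]]
[[3,10],[10,0],[11,3],[16,0],[21,14],[22,20],[31,1],[36,3],[37,10],[42,17],[47,20],[48,0]]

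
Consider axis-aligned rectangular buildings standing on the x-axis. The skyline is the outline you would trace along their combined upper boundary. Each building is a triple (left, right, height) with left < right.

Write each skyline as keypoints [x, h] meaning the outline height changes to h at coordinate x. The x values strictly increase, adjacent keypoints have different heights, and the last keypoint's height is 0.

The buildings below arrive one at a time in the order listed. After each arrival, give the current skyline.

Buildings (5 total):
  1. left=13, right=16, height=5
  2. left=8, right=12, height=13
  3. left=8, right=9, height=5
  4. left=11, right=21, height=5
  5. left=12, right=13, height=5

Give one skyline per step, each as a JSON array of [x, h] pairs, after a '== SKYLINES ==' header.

== SKYLINES ==
[[13,5],[16,0]]
[[8,13],[12,0],[13,5],[16,0]]
[[8,13],[12,0],[13,5],[16,0]]
[[8,13],[12,5],[21,0]]
[[8,13],[12,5],[21,0]]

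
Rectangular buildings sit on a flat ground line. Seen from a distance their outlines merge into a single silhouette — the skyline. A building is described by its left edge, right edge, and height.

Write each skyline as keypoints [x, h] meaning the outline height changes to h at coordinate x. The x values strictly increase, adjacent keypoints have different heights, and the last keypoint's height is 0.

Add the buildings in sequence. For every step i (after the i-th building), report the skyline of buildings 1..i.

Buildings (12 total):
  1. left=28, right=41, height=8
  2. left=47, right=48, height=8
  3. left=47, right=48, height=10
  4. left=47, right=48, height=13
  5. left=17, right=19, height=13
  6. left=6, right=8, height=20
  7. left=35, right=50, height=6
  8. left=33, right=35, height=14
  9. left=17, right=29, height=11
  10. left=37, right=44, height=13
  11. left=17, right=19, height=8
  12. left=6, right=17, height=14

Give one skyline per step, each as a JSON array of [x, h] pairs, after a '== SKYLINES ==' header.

== SKYLINES ==
[[28,8],[41,0]]
[[28,8],[41,0],[47,8],[48,0]]
[[28,8],[41,0],[47,10],[48,0]]
[[28,8],[41,0],[47,13],[48,0]]
[[17,13],[19,0],[28,8],[41,0],[47,13],[48,0]]
[[6,20],[8,0],[17,13],[19,0],[28,8],[41,0],[47,13],[48,0]]
[[6,20],[8,0],[17,13],[19,0],[28,8],[41,6],[47,13],[48,6],[50,0]]
[[6,20],[8,0],[17,13],[19,0],[28,8],[33,14],[35,8],[41,6],[47,13],[48,6],[50,0]]
[[6,20],[8,0],[17,13],[19,11],[29,8],[33,14],[35,8],[41,6],[47,13],[48,6],[50,0]]
[[6,20],[8,0],[17,13],[19,11],[29,8],[33,14],[35,8],[37,13],[44,6],[47,13],[48,6],[50,0]]
[[6,20],[8,0],[17,13],[19,11],[29,8],[33,14],[35,8],[37,13],[44,6],[47,13],[48,6],[50,0]]
[[6,20],[8,14],[17,13],[19,11],[29,8],[33,14],[35,8],[37,13],[44,6],[47,13],[48,6],[50,0]]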